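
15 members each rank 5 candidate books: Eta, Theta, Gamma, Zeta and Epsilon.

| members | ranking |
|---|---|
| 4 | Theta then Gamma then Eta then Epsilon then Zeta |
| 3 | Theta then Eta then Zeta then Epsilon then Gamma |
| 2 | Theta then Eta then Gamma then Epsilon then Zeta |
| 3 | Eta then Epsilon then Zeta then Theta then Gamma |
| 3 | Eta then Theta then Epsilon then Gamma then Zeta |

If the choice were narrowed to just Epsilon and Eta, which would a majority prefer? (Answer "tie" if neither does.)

No ballot ranks Epsilon above Eta: 0.
Ballots ranking Eta above Epsilon: 15 − 0 = 15.
Eta wins the head-to-head 15–0.

Eta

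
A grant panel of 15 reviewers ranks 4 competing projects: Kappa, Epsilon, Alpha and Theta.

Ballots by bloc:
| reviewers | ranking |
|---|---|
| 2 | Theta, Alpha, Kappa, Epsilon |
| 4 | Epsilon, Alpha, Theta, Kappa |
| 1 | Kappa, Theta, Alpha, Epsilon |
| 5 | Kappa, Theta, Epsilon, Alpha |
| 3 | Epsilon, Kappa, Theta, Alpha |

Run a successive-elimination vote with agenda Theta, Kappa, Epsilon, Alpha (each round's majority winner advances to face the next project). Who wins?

Round 1: Theta vs Kappa — 6–9, Kappa advances.
Round 2: Kappa vs Epsilon — 8–7, Kappa advances.
Round 3: Kappa vs Alpha — 9–6, Kappa advances.
Kappa survives the agenda.

Kappa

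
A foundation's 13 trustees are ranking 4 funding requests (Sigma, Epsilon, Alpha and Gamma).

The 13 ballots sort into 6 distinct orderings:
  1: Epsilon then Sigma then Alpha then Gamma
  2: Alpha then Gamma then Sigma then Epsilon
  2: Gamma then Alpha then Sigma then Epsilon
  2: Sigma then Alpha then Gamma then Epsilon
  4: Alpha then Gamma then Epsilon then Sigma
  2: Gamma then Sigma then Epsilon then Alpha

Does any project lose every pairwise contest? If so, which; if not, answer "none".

Epsilon

Head-to-head results (13 reviewers):
Sigma vs Epsilon: Sigma, 8–5.
Sigma–Alpha: Alpha 8–5.
Sigma vs Gamma: 3 to 10, Gamma.
Epsilon vs Alpha: Alpha, 10–3.
Epsilon vs Gamma: Gamma, 12–1.
Alpha vs Gamma: Alpha is ranked higher on 1+2+2+4 = 9 ballots, Gamma on 4. Alpha wins 9–4.
Epsilon loses to every other project — it is the Condorcet loser.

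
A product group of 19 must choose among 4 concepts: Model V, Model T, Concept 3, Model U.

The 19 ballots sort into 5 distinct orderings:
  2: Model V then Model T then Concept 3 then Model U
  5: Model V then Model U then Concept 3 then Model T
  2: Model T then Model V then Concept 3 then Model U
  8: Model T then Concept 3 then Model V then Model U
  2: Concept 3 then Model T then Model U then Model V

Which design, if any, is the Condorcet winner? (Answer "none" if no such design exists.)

Head-to-head results (19 engineers):
Model V vs Model T: 2+5 = 7 for Model V, 12 for Model T — Model T by 12–7.
Model V vs Concept 3: Model V is ranked higher on 2+5+2 = 9 ballots, Concept 3 on 10. Concept 3 wins 10–9.
Model V vs Model U: Model V is ranked higher on 2+5+2+8 = 17 ballots, Model U on 2. Model V wins 17–2.
Model T vs Concept 3: 12 to 7, Model T.
Model T vs Model U: Model T preferred on 2+2+8+2 = 14 ballots; Model T wins 14–5.
Concept 3 vs Model U: Concept 3 is ranked higher on 2+2+8+2 = 14 ballots, Model U on 5. Concept 3 wins 14–5.
Model T beats each of Model V, Concept 3, Model U — Model T is the Condorcet winner.

Model T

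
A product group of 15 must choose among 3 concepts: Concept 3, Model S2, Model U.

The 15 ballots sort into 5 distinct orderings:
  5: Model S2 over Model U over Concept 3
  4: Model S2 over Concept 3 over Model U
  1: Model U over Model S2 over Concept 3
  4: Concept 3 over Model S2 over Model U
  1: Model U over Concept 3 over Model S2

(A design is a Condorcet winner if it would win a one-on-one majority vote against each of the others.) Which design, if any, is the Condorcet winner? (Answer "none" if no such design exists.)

Pairwise majorities:
Concept 3 vs Model S2: Concept 3 preferred on 4+1 = 5 ballots; Model S2 wins 10–5.
Concept 3 vs Model U: 4+4 = 8 for Concept 3, 7 for Model U — Concept 3 by 8–7.
Model S2 vs Model U: 5+4+4 = 13 for Model S2, 2 for Model U — Model S2 by 13–2.
Model S2 defeats every rival head-to-head and is the Condorcet winner.

Model S2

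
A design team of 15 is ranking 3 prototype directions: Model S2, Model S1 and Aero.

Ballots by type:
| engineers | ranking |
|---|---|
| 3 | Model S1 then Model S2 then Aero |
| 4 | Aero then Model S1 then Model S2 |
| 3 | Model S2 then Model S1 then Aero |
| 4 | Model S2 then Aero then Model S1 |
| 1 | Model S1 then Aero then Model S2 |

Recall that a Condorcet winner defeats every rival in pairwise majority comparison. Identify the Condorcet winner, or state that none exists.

Head-to-head results (15 engineers):
Model S2 vs Model S1: Model S1 wins 8–7.
Model S2–Aero: Model S2 10–5.
Model S1 vs Aero: Aero, 8–7.
No design is unbeaten: Model S2 loses to Model S1; Model S1 loses to Aero; Aero loses to Model S2. In particular Model S2 > Aero > Model S1 > Model S2 is a majority cycle — no Condorcet winner exists.

none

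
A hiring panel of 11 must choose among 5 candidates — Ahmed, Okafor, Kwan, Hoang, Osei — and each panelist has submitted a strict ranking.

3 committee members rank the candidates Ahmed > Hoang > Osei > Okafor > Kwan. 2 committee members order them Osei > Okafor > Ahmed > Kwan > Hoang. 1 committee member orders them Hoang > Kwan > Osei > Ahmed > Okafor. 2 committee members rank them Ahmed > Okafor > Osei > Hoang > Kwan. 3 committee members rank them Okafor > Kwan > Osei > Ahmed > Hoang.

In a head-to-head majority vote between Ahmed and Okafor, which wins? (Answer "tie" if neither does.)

Ballots ranking Ahmed above Okafor: 3 + 1 + 2 = 6.
Ballots ranking Okafor above Ahmed: 11 − 6 = 5.
Ahmed wins the head-to-head 6–5.

Ahmed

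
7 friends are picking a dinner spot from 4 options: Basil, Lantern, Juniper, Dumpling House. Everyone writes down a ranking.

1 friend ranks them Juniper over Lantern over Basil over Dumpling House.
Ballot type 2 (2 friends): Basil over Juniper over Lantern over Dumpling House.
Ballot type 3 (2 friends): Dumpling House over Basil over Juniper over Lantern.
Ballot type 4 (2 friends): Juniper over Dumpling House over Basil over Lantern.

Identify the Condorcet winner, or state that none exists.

Head-to-head results (7 friends):
Basil vs Lantern: Basil wins 6–1.
Basil vs Juniper: Basil wins 4–3.
Basil vs Dumpling House: Dumpling House wins 4–3.
Lantern vs Juniper: Juniper wins 7–0.
Lantern–Dumpling House: Dumpling House 4–3.
Juniper–Dumpling House: Juniper 5–2.
No restaurant is unbeaten: Basil loses to Dumpling House; Lantern loses to Basil; Juniper loses to Basil; Dumpling House loses to Juniper. In particular Basil beats Juniper beats Dumpling House beats Basil is a majority cycle — no Condorcet winner exists.

none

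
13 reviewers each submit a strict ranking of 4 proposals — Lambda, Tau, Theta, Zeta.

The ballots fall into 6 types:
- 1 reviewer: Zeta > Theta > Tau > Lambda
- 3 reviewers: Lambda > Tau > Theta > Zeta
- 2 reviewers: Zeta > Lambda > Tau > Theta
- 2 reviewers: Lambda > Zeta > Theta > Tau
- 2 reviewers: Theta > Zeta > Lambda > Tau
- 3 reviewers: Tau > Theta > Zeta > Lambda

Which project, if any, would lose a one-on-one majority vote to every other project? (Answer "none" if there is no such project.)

Pairwise majorities:
Lambda vs Tau: Lambda preferred on 3+2+2+2 = 9 ballots; Lambda wins 9–4.
Lambda vs Theta: Lambda is ranked higher on 3+2+2 = 7 ballots, Theta on 6. Lambda wins 7–6.
Lambda vs Zeta: Lambda preferred on 3+2 = 5 ballots; Zeta wins 8–5.
Tau vs Theta: 3+2+3 = 8 for Tau, 5 for Theta — Tau by 8–5.
Tau vs Zeta: Zeta, 7–6.
Theta vs Zeta: Theta, 8–5.
Each project has at least one pairwise win (Lambda beats Tau; Tau beats Theta; Theta beats Zeta; Zeta beats Lambda) — no Condorcet loser.

none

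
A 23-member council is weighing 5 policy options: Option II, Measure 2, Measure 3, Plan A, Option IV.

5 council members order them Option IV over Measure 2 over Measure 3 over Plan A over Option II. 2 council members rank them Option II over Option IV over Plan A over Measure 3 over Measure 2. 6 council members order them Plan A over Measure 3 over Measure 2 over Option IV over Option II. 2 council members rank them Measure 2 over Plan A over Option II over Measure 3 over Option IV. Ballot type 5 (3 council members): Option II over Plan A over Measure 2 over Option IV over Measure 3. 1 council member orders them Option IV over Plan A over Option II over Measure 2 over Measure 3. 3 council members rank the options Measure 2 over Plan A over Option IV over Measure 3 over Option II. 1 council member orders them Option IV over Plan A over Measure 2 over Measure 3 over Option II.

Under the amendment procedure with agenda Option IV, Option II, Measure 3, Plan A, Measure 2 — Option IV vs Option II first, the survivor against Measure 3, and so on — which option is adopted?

Plan A

Round 1: Option IV vs Option II — 16–7, Option IV advances.
Round 2: Option IV vs Measure 3 — 15–8, Option IV advances.
Round 3: Option IV vs Plan A — 9–14, Plan A advances.
Round 4: Plan A vs Measure 2 — 13–10, Plan A advances.
Plan A survives the agenda.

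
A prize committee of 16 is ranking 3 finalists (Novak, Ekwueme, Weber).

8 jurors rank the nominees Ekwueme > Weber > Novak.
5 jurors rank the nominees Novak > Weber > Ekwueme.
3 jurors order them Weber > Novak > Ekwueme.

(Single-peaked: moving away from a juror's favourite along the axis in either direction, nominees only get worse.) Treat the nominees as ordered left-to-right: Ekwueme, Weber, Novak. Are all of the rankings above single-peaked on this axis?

Axis positions: Ekwueme=1, Weber=2, Novak=3.
Bloc 1 (peak Ekwueme at position 1): ranking walks positions 1-2-3, expanding outward from the peak — single-peaked.
Bloc 2 (peak Novak at position 3): ranking walks positions 3-2-1, expanding outward from the peak — single-peaked.
Bloc 3 (peak Weber at position 2): ranking walks positions 2-3-1, expanding outward from the peak — single-peaked.
Every ranking is single-peaked on this axis.

yes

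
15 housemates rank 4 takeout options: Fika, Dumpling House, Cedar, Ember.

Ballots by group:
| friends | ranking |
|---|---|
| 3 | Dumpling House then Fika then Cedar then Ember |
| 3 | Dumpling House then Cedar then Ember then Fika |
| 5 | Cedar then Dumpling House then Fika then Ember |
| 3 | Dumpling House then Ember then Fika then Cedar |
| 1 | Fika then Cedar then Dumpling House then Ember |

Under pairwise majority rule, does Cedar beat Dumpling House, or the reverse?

Ballots ranking Cedar above Dumpling House: 5 + 1 = 6.
Ballots ranking Dumpling House above Cedar: 15 − 6 = 9.
Dumpling House wins the head-to-head 9–6.

Dumpling House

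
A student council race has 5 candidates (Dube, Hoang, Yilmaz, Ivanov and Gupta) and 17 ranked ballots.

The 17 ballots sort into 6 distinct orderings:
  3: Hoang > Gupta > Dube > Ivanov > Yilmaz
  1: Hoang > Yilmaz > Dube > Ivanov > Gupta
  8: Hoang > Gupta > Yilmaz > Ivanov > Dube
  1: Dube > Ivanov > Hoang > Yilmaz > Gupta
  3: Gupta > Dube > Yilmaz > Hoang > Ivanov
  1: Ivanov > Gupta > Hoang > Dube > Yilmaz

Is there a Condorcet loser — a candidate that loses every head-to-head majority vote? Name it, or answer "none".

Head-to-head results (17 voters):
Dube vs Hoang: Hoang, 13–4.
Dube vs Yilmaz: Yilmaz, 9–8.
Dube vs Ivanov: Dube is ranked higher on 3+1+1+3 = 8 ballots, Ivanov on 9. Ivanov wins 9–8.
Dube vs Gupta: Gupta, 15–2.
Hoang vs Yilmaz: Hoang is ranked higher on 3+1+8+1+1 = 14 ballots, Yilmaz on 3. Hoang wins 14–3.
Hoang vs Ivanov: Hoang preferred on 3+1+8+3 = 15 ballots; Hoang wins 15–2.
Hoang–Gupta: Hoang 13–4.
Yilmaz vs Ivanov: Yilmaz preferred on 1+8+3 = 12 ballots; Yilmaz wins 12–5.
Yilmaz vs Gupta: 2 to 15, Gupta.
Ivanov vs Gupta: Gupta wins 14–3.
Dube is beaten in every head-to-head and is the Condorcet loser.

Dube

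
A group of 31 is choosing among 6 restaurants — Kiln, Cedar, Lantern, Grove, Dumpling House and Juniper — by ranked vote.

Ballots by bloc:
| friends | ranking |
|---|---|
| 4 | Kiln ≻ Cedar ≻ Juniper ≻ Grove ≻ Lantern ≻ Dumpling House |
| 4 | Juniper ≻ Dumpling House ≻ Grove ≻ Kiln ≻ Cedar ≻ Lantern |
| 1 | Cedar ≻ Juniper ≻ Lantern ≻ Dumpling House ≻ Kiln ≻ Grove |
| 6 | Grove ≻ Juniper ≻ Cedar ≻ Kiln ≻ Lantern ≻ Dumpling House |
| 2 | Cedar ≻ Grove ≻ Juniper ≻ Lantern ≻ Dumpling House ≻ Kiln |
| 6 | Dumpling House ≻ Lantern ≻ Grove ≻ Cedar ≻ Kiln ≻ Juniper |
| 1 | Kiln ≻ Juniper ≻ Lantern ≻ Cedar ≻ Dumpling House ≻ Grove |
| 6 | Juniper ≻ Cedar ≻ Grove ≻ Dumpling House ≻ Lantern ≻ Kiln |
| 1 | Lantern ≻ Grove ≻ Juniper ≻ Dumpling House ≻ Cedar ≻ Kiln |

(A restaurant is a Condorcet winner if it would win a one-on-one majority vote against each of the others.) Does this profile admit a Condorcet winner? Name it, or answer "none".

Juniper

Check each pair by majority over 31 ballots:
Kiln vs Cedar: 9 to 22, Cedar.
Kiln–Lantern: Lantern 16–15.
Kiln–Grove: Grove 25–6.
Kiln vs Dumpling House: Dumpling House, 20–11.
Kiln–Juniper: Juniper 20–11.
Cedar vs Lantern: 4+4+1+6+2+6 = 23 for Cedar, 8 for Lantern — Cedar by 23–8.
Cedar vs Grove: Cedar preferred on 4+1+2+1+6 = 14 ballots; Grove wins 17–14.
Cedar vs Dumpling House: 20 to 11, Cedar.
Cedar vs Juniper: 4+1+2+6 = 13 for Cedar, 18 for Juniper — Juniper by 18–13.
Lantern vs Grove: 1+6+1+1 = 9 for Lantern, 22 for Grove — Grove by 22–9.
Lantern vs Dumpling House: Dumpling House wins 16–15.
Lantern vs Juniper: Juniper, 24–7.
Grove vs Dumpling House: Grove, 19–12.
Grove vs Juniper: Grove preferred on 6+2+6+1 = 15 ballots; Juniper wins 16–15.
Dumpling House vs Juniper: 6 to 25, Juniper.
Juniper beats each of Kiln, Cedar, Lantern, Grove, Dumpling House — Juniper is the Condorcet winner.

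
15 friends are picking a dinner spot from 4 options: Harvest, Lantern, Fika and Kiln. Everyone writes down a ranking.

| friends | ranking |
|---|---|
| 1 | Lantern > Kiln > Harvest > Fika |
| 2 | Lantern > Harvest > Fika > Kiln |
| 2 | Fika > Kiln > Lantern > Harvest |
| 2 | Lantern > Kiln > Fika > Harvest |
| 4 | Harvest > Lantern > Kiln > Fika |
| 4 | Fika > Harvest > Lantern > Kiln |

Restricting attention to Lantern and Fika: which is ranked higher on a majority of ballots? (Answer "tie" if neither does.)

Lantern

Ballots ranking Lantern above Fika: 1 + 2 + 2 + 4 = 9.
Ballots ranking Fika above Lantern: 15 − 9 = 6.
Lantern wins the head-to-head 9–6.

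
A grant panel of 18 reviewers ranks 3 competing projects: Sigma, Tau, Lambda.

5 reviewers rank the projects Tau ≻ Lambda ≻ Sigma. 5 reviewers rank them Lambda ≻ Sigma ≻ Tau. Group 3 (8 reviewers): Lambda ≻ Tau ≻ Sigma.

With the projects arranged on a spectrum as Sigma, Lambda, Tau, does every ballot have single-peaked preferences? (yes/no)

yes

Axis positions: Sigma=1, Lambda=2, Tau=3.
Group 1 (peak Tau at position 3): ranking walks positions 3-2-1, expanding outward from the peak — single-peaked.
Group 2 (peak Lambda at position 2): ranking walks positions 2-1-3, expanding outward from the peak — single-peaked.
Group 3 (peak Lambda at position 2): ranking walks positions 2-3-1, expanding outward from the peak — single-peaked.
Every ranking is single-peaked on this axis.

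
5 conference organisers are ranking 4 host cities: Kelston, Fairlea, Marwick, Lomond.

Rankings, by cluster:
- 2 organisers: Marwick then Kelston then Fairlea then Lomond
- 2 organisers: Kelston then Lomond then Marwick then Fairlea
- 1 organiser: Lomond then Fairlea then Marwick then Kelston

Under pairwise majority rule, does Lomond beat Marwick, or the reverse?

Ballots ranking Lomond above Marwick: 2 + 1 = 3.
Ballots ranking Marwick above Lomond: 5 − 3 = 2.
Lomond wins the head-to-head 3–2.

Lomond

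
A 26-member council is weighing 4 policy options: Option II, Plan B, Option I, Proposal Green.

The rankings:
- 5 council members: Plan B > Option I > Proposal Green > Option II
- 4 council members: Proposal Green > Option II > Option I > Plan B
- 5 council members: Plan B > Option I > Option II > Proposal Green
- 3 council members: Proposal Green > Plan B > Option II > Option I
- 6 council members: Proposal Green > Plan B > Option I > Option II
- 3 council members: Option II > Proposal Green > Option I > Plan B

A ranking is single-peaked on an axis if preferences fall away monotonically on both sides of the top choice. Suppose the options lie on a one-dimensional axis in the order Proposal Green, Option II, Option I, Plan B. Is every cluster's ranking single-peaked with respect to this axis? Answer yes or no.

Axis positions: Proposal Green=1, Option II=2, Option I=3, Plan B=4.
Cluster 1: ranking walks positions 4-3-1-2; Proposal Green is ranked above Option II even though Option II lies between Proposal Green and the peak Plan B on the axis — preferences dip and rise again. Not single-peaked.
Cluster 2 (peak Proposal Green at position 1): ranking walks positions 1-2-3-4, expanding outward from the peak — single-peaked.
Cluster 3 (peak Plan B at position 4): ranking walks positions 4-3-2-1, expanding outward from the peak — single-peaked.
Cluster 4: ranking walks positions 1-4-2-3; Plan B is ranked above Option II even though Option II lies between Plan B and the peak Proposal Green on the axis — preferences dip and rise again. Not single-peaked.
Cluster 5: ranking walks positions 1-4-3-2; Plan B is ranked above Option II even though Option II lies between Plan B and the peak Proposal Green on the axis — preferences dip and rise again. Not single-peaked.
Cluster 6 (peak Option II at position 2): ranking walks positions 2-1-3-4, expanding outward from the peak — single-peaked.
Cluster 1 violates single-peakedness, so the profile is not single-peaked on this axis.

no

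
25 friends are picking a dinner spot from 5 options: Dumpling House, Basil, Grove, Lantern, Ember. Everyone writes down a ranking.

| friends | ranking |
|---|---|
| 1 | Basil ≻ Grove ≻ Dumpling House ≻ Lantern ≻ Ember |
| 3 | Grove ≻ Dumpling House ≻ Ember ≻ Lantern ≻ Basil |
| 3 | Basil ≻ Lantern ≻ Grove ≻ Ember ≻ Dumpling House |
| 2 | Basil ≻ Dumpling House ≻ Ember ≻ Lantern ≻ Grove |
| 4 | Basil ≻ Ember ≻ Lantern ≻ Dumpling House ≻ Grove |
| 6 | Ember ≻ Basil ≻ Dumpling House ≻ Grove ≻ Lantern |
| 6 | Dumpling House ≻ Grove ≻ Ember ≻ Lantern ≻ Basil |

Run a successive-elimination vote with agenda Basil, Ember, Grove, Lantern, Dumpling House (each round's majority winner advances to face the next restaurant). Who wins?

Dumpling House

Round 1: Basil vs Ember — 10–15, Ember advances.
Round 2: Ember vs Grove — 12–13, Grove advances.
Round 3: Grove vs Lantern — 16–9, Grove advances.
Round 4: Grove vs Dumpling House — 7–18, Dumpling House advances.
Dumpling House survives the agenda.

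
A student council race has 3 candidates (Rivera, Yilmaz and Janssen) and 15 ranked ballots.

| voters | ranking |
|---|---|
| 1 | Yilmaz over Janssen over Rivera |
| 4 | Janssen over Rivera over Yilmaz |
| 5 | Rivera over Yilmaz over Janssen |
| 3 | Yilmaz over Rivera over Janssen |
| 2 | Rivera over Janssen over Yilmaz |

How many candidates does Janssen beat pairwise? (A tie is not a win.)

0

Janssen against each rival (15 voters):
Janssen vs Rivera: Rivera wins 10–5.
Janssen vs Yilmaz: Janssen is ranked higher on 4+2 = 6 ballots, Yilmaz on 9. Yilmaz wins 9–6.
Janssen beats no one; loses to Rivera, Yilmaz — 0 pairwise wins.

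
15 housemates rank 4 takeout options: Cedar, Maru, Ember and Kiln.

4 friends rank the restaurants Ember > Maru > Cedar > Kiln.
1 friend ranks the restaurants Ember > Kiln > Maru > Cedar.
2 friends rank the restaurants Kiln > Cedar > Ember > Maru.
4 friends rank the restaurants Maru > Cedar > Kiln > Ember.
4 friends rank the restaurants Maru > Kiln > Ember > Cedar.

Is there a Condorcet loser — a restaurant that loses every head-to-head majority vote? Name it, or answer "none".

none

Pairwise majorities:
Cedar vs Maru: Cedar is ranked higher on 2 ballots, Maru on 13. Maru wins 13–2.
Cedar vs Ember: Cedar is ranked higher on 2+4 = 6 ballots, Ember on 9. Ember wins 9–6.
Cedar vs Kiln: Cedar, 8–7.
Maru–Ember: Maru 8–7.
Maru–Kiln: Maru 12–3.
Ember vs Kiln: 4+1 = 5 for Ember, 10 for Kiln — Kiln by 10–5.
No restaurant is winless: Cedar beats Kiln; Maru beats Cedar; Ember beats Cedar; Kiln beats Ember. There is no Condorcet loser.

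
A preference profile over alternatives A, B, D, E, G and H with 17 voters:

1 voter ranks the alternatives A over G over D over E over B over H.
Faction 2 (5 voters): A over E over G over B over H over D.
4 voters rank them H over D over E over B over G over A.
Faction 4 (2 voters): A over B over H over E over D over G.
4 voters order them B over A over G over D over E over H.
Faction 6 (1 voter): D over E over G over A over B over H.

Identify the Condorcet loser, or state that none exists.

none

Head-to-head results (17 voters):
A vs B: 9 to 8, A.
A vs D: A, 12–5.
A vs E: A wins 12–5.
A vs G: 12 to 5, A.
A–H: A 13–4.
B vs D: B, 11–6.
B vs E: E, 11–6.
B vs G: 10 to 7, B.
B vs H: 13 to 4, B.
D vs E: D, 10–7.
D–G: G 10–7.
D vs H: 1+4+1 = 6 for D, 11 for H — H by 11–6.
E vs G: E preferred on 5+4+2+1 = 12 ballots; E wins 12–5.
E vs H: E wins 11–6.
G vs H: G preferred on 1+5+4+1 = 11 ballots; G wins 11–6.
Every alternative wins at least one matchup (A beats B; B beats D; D beats E; E beats B; G beats D; H beats D), so there is no Condorcet loser.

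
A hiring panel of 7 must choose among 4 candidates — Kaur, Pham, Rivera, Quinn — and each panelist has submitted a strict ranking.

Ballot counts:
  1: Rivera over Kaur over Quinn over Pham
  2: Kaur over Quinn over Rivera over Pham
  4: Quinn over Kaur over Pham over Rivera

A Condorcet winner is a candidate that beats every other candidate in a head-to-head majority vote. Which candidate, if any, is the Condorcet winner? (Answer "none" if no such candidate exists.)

Check each pair by majority over 7 ballots:
Kaur–Pham: Kaur 7–0.
Kaur vs Rivera: Kaur, 6–1.
Kaur vs Quinn: Quinn wins 4–3.
Pham vs Rivera: Pham wins 4–3.
Pham vs Quinn: Quinn, 7–0.
Rivera vs Quinn: Quinn, 6–1.
Quinn wins every pairwise contest, so Quinn is the Condorcet winner.

Quinn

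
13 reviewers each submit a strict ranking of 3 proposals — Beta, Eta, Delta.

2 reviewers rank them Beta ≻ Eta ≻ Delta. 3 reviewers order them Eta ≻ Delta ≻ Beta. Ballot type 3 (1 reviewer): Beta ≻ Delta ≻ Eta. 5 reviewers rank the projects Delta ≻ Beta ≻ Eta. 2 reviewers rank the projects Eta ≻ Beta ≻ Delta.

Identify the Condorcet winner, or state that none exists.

none

Pairwise majorities:
Beta vs Eta: Beta wins 8–5.
Beta vs Delta: Delta wins 8–5.
Eta vs Delta: Eta, 7–6.
Every project loses at least once (Beta loses to Delta; Eta loses to Beta; Delta loses to Eta). The majority relation contains the cycle Beta > Eta > Delta > Beta, so there is no Condorcet winner.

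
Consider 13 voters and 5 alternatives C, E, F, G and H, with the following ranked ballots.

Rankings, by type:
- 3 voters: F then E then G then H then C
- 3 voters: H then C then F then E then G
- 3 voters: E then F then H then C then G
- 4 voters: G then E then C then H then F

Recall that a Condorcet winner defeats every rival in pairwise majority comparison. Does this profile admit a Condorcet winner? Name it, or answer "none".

Head-to-head results (13 voters):
C vs E: C preferred on 3 ballots; E wins 10–3.
C vs F: C preferred on 3+4 = 7 ballots; C wins 7–6.
C vs G: 3+3 = 6 for C, 7 for G — G by 7–6.
C vs H: C preferred on 4 ballots; H wins 9–4.
E vs F: 3+4 = 7 for E, 6 for F — E by 7–6.
E vs G: E is ranked higher on 3+3+3 = 9 ballots, G on 4. E wins 9–4.
E vs H: E preferred on 3+3+4 = 10 ballots; E wins 10–3.
F vs G: 9 to 4, F.
F vs H: 6 to 7, H.
G vs H: 7 to 6, G.
E defeats every rival head-to-head and is the Condorcet winner.

E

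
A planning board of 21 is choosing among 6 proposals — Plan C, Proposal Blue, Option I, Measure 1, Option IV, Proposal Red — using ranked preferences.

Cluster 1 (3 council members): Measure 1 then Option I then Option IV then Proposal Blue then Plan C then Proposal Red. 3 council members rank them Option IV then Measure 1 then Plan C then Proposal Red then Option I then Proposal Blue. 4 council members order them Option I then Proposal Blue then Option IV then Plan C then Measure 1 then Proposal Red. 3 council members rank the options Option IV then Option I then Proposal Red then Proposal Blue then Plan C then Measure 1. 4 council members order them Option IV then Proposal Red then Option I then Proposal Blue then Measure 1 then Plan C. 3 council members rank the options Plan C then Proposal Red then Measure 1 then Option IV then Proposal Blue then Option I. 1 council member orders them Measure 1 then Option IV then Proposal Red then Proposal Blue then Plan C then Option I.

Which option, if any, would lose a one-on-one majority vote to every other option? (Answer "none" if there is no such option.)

Pairwise majorities:
Plan C vs Proposal Blue: Proposal Blue wins 15–6.
Plan C vs Option I: 3+3+1 = 7 for Plan C, 14 for Option I — Option I by 14–7.
Plan C vs Measure 1: Measure 1 wins 11–10.
Plan C vs Option IV: Option IV wins 18–3.
Plan C vs Proposal Red: Plan C, 13–8.
Proposal Blue vs Option I: 3+1 = 4 for Proposal Blue, 17 for Option I — Option I by 17–4.
Proposal Blue vs Measure 1: 4+3+4 = 11 for Proposal Blue, 10 for Measure 1 — Proposal Blue by 11–10.
Proposal Blue vs Option IV: Option IV wins 17–4.
Proposal Blue vs Proposal Red: Proposal Red wins 14–7.
Option I vs Measure 1: 4+3+4 = 11 for Option I, 10 for Measure 1 — Option I by 11–10.
Option I vs Option IV: Option IV, 14–7.
Option I vs Proposal Red: Proposal Red, 11–10.
Measure 1 vs Option IV: Option IV wins 14–7.
Measure 1–Proposal Red: Measure 1 11–10.
Option IV vs Proposal Red: Option IV, 18–3.
Each option has at least one pairwise win (Plan C beats Proposal Red; Proposal Blue beats Plan C; Option I beats Plan C; Measure 1 beats Plan C; Option IV beats Plan C; Proposal Red beats Proposal Blue) — no Condorcet loser.

none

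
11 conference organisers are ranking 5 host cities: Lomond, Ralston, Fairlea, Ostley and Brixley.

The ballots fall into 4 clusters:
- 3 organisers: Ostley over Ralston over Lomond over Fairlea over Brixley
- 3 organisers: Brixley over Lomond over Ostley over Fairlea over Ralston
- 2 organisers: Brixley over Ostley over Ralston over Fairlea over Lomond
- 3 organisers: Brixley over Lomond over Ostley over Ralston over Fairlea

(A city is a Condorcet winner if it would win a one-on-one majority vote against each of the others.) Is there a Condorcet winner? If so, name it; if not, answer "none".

Brixley

Head-to-head results (11 organisers):
Lomond vs Ralston: Lomond is ranked higher on 3+3 = 6 ballots, Ralston on 5. Lomond wins 6–5.
Lomond vs Fairlea: Lomond preferred on 3+3+3 = 9 ballots; Lomond wins 9–2.
Lomond vs Ostley: Lomond is ranked higher on 3+3 = 6 ballots, Ostley on 5. Lomond wins 6–5.
Lomond vs Brixley: Lomond preferred on 3 ballots; Brixley wins 8–3.
Ralston vs Fairlea: Ralston preferred on 3+2+3 = 8 ballots; Ralston wins 8–3.
Ralston vs Ostley: Ralston is ranked higher on 0 ballots, Ostley on 11. Ostley wins 11–0.
Ralston vs Brixley: Ralston preferred on 3 ballots; Brixley wins 8–3.
Fairlea vs Ostley: 0 for Fairlea, 11 for Ostley — Ostley by 11–0.
Fairlea vs Brixley: Fairlea preferred on 3 ballots; Brixley wins 8–3.
Ostley vs Brixley: Ostley is ranked higher on 3 ballots, Brixley on 8. Brixley wins 8–3.
Brixley beats each of Lomond, Ralston, Fairlea, Ostley — Brixley is the Condorcet winner.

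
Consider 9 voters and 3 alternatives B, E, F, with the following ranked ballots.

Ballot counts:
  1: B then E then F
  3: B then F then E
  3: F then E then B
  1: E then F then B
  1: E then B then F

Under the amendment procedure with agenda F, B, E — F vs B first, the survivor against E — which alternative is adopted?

E

Round 1: F vs B — 4–5, B advances.
Round 2: B vs E — 4–5, E advances.
The agenda winner is E.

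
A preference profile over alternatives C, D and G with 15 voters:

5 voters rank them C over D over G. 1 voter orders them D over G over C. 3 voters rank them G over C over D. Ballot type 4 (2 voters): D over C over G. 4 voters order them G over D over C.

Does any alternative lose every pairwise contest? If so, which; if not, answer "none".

none

Pairwise majorities:
C vs D: 5+3 = 8 for C, 7 for D — C by 8–7.
C vs G: C preferred on 5+2 = 7 ballots; G wins 8–7.
D vs G: 8 to 7, D.
Every alternative wins at least one matchup (C beats D; D beats G; G beats C), so there is no Condorcet loser.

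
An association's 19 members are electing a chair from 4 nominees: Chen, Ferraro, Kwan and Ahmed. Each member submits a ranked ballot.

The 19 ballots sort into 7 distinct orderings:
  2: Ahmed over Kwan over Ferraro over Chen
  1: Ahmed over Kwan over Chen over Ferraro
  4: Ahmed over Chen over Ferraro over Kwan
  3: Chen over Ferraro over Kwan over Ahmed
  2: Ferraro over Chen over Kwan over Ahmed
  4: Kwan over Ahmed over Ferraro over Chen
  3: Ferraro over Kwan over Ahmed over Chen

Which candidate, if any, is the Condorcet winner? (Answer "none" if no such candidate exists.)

Head-to-head results (19 voters):
Chen vs Ferraro: Ferraro, 11–8.
Chen vs Kwan: Kwan, 10–9.
Chen vs Ahmed: Ahmed wins 14–5.
Ferraro–Kwan: Ferraro 12–7.
Ferraro vs Ahmed: Ahmed wins 11–8.
Kwan vs Ahmed: Kwan, 12–7.
Each candidate drops at least one matchup (Chen loses to Ferraro; Ferraro loses to Ahmed; Kwan loses to Ferraro; Ahmed loses to Kwan); the cycle Ferraro > Kwan > Ahmed > Ferraro rules out a Condorcet winner.

none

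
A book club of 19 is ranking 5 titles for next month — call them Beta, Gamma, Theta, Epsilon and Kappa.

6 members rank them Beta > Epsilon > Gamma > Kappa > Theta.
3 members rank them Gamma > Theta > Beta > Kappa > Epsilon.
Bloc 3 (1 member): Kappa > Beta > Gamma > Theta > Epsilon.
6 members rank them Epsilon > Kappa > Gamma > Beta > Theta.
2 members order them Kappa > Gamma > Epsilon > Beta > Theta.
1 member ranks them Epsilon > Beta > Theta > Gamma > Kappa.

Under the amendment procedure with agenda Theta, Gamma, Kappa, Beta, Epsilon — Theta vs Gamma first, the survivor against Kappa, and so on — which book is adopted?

Epsilon

Round 1: Theta vs Gamma — 1–18, Gamma advances.
Round 2: Gamma vs Kappa — 10–9, Gamma advances.
Round 3: Gamma vs Beta — 11–8, Gamma advances.
Round 4: Gamma vs Epsilon — 6–13, Epsilon advances.
The agenda winner is Epsilon.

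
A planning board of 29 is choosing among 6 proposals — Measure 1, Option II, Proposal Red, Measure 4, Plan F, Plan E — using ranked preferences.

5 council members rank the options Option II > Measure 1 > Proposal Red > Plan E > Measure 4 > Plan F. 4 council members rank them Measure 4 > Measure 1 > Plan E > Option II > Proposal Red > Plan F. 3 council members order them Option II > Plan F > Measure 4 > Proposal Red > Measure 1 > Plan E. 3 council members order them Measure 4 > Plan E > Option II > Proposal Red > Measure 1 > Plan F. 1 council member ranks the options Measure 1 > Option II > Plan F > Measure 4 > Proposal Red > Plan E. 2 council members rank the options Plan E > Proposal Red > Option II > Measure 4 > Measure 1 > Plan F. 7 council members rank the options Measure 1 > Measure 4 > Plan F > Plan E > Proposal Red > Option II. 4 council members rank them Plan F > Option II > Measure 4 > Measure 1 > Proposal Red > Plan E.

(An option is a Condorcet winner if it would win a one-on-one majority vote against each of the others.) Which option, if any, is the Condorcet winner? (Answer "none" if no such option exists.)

none

Check each pair by majority over 29 ballots:
Measure 1 vs Option II: Measure 1 is ranked higher on 4+1+7 = 12 ballots, Option II on 17. Option II wins 17–12.
Measure 1 vs Proposal Red: Measure 1 is ranked higher on 5+4+1+7+4 = 21 ballots, Proposal Red on 8. Measure 1 wins 21–8.
Measure 1–Measure 4: Measure 4 16–13.
Measure 1 vs Plan F: 5+4+3+1+2+7 = 22 for Measure 1, 7 for Plan F — Measure 1 by 22–7.
Measure 1 vs Plan E: Measure 1 wins 24–5.
Option II vs Proposal Red: 20 to 9, Option II.
Option II–Measure 4: Option II 15–14.
Option II vs Plan F: 5+4+3+3+1+2 = 18 for Option II, 11 for Plan F — Option II by 18–11.
Option II vs Plan E: 5+3+1+4 = 13 for Option II, 16 for Plan E — Plan E by 16–13.
Proposal Red vs Measure 4: Measure 4 wins 22–7.
Proposal Red vs Plan F: Plan F, 15–14.
Proposal Red–Plan E: Plan E 16–13.
Measure 4 vs Plan F: Measure 4 wins 21–8.
Measure 4 vs Plan E: Measure 4, 22–7.
Plan F vs Plan E: Plan F preferred on 3+1+7+4 = 15 ballots; Plan F wins 15–14.
Every option loses at least once (Measure 1 loses to Option II; Option II loses to Plan E; Proposal Red loses to Measure 1; Measure 4 loses to Option II; Plan F loses to Measure 1; Plan E loses to Measure 1). The majority relation contains the cycle Measure 1 beats Plan E beats Option II beats Measure 1, so there is no Condorcet winner.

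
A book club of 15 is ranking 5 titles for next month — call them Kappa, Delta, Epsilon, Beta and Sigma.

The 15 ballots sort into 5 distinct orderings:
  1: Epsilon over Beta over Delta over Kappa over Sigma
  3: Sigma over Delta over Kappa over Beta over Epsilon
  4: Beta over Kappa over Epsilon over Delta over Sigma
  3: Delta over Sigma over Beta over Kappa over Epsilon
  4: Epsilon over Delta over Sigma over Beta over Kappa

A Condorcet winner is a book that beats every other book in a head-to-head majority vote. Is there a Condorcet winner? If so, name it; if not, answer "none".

Check each pair by majority over 15 ballots:
Kappa vs Delta: Delta wins 11–4.
Kappa vs Epsilon: Kappa wins 10–5.
Kappa vs Beta: 3 to 12, Beta.
Kappa vs Sigma: Sigma wins 10–5.
Delta–Epsilon: Epsilon 9–6.
Delta vs Beta: 3+3+4 = 10 for Delta, 5 for Beta — Delta by 10–5.
Delta vs Sigma: Delta wins 12–3.
Epsilon vs Beta: 5 to 10, Beta.
Epsilon vs Sigma: 1+4+4 = 9 for Epsilon, 6 for Sigma — Epsilon by 9–6.
Beta vs Sigma: Beta preferred on 1+4 = 5 ballots; Sigma wins 10–5.
No book is unbeaten: Kappa loses to Delta; Delta loses to Epsilon; Epsilon loses to Kappa; Beta loses to Delta; Sigma loses to Delta. In particular Kappa > Epsilon > Delta > Kappa is a majority cycle — no Condorcet winner exists.

none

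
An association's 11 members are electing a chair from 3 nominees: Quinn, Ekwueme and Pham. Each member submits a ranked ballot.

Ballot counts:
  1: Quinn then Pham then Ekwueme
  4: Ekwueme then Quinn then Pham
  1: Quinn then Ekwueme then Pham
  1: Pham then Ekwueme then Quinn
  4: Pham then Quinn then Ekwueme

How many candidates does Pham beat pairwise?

1

Pham against each rival (11 voters):
Pham vs Quinn: 5 to 6, Quinn.
Pham–Ekwueme: Pham 6–5.
Pham beats Ekwueme; loses to Quinn — 1 pairwise win.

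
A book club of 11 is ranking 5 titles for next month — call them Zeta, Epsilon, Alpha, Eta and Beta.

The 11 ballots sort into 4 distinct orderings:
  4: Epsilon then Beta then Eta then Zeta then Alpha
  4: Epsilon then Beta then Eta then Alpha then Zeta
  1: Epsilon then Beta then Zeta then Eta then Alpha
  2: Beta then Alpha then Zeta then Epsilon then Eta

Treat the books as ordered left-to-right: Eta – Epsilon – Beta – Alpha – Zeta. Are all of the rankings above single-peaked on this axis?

Axis positions: Eta=1, Epsilon=2, Beta=3, Alpha=4, Zeta=5.
Ballot type 1: ranking walks positions 2-3-1-5-4; Zeta is ranked above Alpha even though Alpha lies between Zeta and the peak Epsilon on the axis — preferences dip and rise again. Not single-peaked.
Ballot type 2 (peak Epsilon at position 2): ranking walks positions 2-3-1-4-5, expanding outward from the peak — single-peaked.
Ballot type 3: ranking walks positions 2-3-5-1-4; Zeta is ranked above Alpha even though Alpha lies between Zeta and the peak Epsilon on the axis — preferences dip and rise again. Not single-peaked.
Ballot type 4 (peak Beta at position 3): ranking walks positions 3-4-5-2-1, expanding outward from the peak — single-peaked.
Ballot type 1 violates single-peakedness, so the profile is not single-peaked on this axis.

no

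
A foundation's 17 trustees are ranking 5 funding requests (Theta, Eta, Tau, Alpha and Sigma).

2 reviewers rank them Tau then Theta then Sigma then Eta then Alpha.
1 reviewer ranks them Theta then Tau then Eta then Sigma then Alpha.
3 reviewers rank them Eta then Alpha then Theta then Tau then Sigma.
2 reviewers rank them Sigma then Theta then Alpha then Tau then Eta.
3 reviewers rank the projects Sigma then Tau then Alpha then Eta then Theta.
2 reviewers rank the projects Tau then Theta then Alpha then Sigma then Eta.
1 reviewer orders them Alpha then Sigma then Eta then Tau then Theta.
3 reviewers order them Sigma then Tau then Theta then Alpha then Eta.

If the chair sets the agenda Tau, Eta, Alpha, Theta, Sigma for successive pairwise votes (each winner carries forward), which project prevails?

Round 1: Tau vs Eta — 13–4, Tau advances.
Round 2: Tau vs Alpha — 11–6, Tau advances.
Round 3: Tau vs Theta — 11–6, Tau advances.
Round 4: Tau vs Sigma — 8–9, Sigma advances.
Sigma survives the agenda.

Sigma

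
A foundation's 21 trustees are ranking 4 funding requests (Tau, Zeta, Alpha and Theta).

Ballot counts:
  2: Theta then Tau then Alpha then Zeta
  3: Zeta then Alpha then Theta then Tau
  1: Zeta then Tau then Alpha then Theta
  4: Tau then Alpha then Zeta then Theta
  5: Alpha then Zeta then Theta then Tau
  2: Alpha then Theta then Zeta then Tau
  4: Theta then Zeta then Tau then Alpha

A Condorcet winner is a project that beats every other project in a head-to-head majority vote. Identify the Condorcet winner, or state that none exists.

none

Head-to-head results (21 reviewers):
Tau vs Zeta: Tau is ranked higher on 2+4 = 6 ballots, Zeta on 15. Zeta wins 15–6.
Tau vs Alpha: Tau preferred on 2+1+4+4 = 11 ballots; Tau wins 11–10.
Tau–Theta: Theta 16–5.
Zeta vs Alpha: 3+1+4 = 8 for Zeta, 13 for Alpha — Alpha by 13–8.
Zeta vs Theta: Zeta, 13–8.
Alpha vs Theta: Alpha is ranked higher on 3+1+4+5+2 = 15 ballots, Theta on 6. Alpha wins 15–6.
Each project drops at least one matchup (Tau loses to Zeta; Zeta loses to Alpha; Alpha loses to Tau; Theta loses to Zeta); the cycle Tau → Alpha → Zeta → Tau rules out a Condorcet winner.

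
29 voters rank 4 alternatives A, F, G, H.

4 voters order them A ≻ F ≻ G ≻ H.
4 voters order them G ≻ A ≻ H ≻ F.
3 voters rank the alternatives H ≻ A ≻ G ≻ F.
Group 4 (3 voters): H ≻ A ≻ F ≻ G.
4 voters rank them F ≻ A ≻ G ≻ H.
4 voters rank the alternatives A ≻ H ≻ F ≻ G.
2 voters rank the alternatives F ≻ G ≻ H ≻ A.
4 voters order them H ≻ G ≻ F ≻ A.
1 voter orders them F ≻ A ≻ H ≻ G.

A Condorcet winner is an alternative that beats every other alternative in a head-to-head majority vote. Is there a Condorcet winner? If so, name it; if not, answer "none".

A

Head-to-head results (29 voters):
A vs F: A, 18–11.
A vs G: A wins 19–10.
A vs H: A wins 17–12.
F vs G: F wins 18–11.
F–H: H 18–11.
G–H: H 15–14.
A defeats every rival head-to-head and is the Condorcet winner.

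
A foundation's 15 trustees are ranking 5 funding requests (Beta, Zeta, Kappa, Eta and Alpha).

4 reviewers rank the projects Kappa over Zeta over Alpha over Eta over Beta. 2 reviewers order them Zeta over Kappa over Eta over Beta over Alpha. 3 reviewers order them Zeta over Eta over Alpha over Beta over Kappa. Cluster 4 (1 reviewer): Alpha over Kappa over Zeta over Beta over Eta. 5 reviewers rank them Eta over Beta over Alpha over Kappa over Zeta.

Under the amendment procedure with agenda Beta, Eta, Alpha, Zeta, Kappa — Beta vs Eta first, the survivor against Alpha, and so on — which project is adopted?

Kappa

Round 1: Beta vs Eta — 1–14, Eta advances.
Round 2: Eta vs Alpha — 10–5, Eta advances.
Round 3: Eta vs Zeta — 5–10, Zeta advances.
Round 4: Zeta vs Kappa — 5–10, Kappa advances.
Kappa survives the agenda.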